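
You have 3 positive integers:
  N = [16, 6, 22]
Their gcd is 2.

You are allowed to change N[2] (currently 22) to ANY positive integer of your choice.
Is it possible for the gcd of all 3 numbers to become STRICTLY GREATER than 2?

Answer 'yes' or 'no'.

Answer: no

Derivation:
Current gcd = 2
gcd of all OTHER numbers (without N[2]=22): gcd([16, 6]) = 2
The new gcd after any change is gcd(2, new_value).
This can be at most 2.
Since 2 = old gcd 2, the gcd can only stay the same or decrease.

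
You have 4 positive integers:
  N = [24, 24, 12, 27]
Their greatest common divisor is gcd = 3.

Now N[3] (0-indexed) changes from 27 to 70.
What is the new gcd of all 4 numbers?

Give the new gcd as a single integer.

Answer: 2

Derivation:
Numbers: [24, 24, 12, 27], gcd = 3
Change: index 3, 27 -> 70
gcd of the OTHER numbers (without index 3): gcd([24, 24, 12]) = 12
New gcd = gcd(g_others, new_val) = gcd(12, 70) = 2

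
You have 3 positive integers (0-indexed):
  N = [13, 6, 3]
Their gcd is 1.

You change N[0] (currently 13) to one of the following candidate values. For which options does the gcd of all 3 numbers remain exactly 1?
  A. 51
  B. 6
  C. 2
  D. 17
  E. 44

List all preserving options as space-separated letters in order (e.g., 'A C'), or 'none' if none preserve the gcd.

Answer: C D E

Derivation:
Old gcd = 1; gcd of others (without N[0]) = 3
New gcd for candidate v: gcd(3, v). Preserves old gcd iff gcd(3, v) = 1.
  Option A: v=51, gcd(3,51)=3 -> changes
  Option B: v=6, gcd(3,6)=3 -> changes
  Option C: v=2, gcd(3,2)=1 -> preserves
  Option D: v=17, gcd(3,17)=1 -> preserves
  Option E: v=44, gcd(3,44)=1 -> preserves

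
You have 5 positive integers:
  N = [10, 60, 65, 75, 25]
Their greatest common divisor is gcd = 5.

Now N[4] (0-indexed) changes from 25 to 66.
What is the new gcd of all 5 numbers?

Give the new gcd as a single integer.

Answer: 1

Derivation:
Numbers: [10, 60, 65, 75, 25], gcd = 5
Change: index 4, 25 -> 66
gcd of the OTHER numbers (without index 4): gcd([10, 60, 65, 75]) = 5
New gcd = gcd(g_others, new_val) = gcd(5, 66) = 1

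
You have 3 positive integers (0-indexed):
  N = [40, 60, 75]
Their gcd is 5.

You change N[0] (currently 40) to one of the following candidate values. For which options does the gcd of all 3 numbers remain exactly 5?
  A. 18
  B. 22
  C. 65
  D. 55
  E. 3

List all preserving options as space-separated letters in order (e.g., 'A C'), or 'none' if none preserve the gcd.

Answer: C D

Derivation:
Old gcd = 5; gcd of others (without N[0]) = 15
New gcd for candidate v: gcd(15, v). Preserves old gcd iff gcd(15, v) = 5.
  Option A: v=18, gcd(15,18)=3 -> changes
  Option B: v=22, gcd(15,22)=1 -> changes
  Option C: v=65, gcd(15,65)=5 -> preserves
  Option D: v=55, gcd(15,55)=5 -> preserves
  Option E: v=3, gcd(15,3)=3 -> changes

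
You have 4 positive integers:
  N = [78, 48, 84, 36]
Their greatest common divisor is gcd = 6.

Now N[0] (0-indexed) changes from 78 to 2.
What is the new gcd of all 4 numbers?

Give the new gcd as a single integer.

Numbers: [78, 48, 84, 36], gcd = 6
Change: index 0, 78 -> 2
gcd of the OTHER numbers (without index 0): gcd([48, 84, 36]) = 12
New gcd = gcd(g_others, new_val) = gcd(12, 2) = 2

Answer: 2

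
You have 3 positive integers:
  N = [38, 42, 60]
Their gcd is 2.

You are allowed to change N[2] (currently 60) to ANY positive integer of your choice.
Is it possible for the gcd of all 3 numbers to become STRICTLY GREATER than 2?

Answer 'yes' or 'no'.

Current gcd = 2
gcd of all OTHER numbers (without N[2]=60): gcd([38, 42]) = 2
The new gcd after any change is gcd(2, new_value).
This can be at most 2.
Since 2 = old gcd 2, the gcd can only stay the same or decrease.

Answer: no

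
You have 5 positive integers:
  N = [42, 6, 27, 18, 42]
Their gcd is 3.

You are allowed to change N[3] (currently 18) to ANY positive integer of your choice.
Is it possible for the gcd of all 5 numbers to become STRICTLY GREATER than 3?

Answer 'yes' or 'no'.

Current gcd = 3
gcd of all OTHER numbers (without N[3]=18): gcd([42, 6, 27, 42]) = 3
The new gcd after any change is gcd(3, new_value).
This can be at most 3.
Since 3 = old gcd 3, the gcd can only stay the same or decrease.

Answer: no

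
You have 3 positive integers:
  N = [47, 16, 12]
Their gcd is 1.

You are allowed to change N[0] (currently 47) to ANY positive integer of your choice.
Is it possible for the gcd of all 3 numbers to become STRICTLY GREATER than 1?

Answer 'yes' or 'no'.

Answer: yes

Derivation:
Current gcd = 1
gcd of all OTHER numbers (without N[0]=47): gcd([16, 12]) = 4
The new gcd after any change is gcd(4, new_value).
This can be at most 4.
Since 4 > old gcd 1, the gcd CAN increase (e.g., set N[0] = 4).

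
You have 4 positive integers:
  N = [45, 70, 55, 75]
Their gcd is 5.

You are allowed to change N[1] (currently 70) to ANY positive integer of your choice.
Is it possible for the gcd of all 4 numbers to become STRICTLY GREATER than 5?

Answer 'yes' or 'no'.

Answer: no

Derivation:
Current gcd = 5
gcd of all OTHER numbers (without N[1]=70): gcd([45, 55, 75]) = 5
The new gcd after any change is gcd(5, new_value).
This can be at most 5.
Since 5 = old gcd 5, the gcd can only stay the same or decrease.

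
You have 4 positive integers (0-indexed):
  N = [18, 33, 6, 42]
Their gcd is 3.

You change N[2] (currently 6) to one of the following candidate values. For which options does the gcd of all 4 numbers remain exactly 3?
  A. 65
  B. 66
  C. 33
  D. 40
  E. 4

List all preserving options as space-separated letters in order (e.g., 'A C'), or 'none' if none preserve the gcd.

Old gcd = 3; gcd of others (without N[2]) = 3
New gcd for candidate v: gcd(3, v). Preserves old gcd iff gcd(3, v) = 3.
  Option A: v=65, gcd(3,65)=1 -> changes
  Option B: v=66, gcd(3,66)=3 -> preserves
  Option C: v=33, gcd(3,33)=3 -> preserves
  Option D: v=40, gcd(3,40)=1 -> changes
  Option E: v=4, gcd(3,4)=1 -> changes

Answer: B C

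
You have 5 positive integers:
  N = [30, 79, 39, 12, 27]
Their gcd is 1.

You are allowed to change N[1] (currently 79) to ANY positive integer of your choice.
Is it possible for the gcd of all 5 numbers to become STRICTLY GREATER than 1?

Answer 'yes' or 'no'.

Answer: yes

Derivation:
Current gcd = 1
gcd of all OTHER numbers (without N[1]=79): gcd([30, 39, 12, 27]) = 3
The new gcd after any change is gcd(3, new_value).
This can be at most 3.
Since 3 > old gcd 1, the gcd CAN increase (e.g., set N[1] = 3).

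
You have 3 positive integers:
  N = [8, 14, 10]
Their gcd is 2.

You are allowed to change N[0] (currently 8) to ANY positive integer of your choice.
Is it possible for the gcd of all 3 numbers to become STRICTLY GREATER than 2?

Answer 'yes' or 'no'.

Answer: no

Derivation:
Current gcd = 2
gcd of all OTHER numbers (without N[0]=8): gcd([14, 10]) = 2
The new gcd after any change is gcd(2, new_value).
This can be at most 2.
Since 2 = old gcd 2, the gcd can only stay the same or decrease.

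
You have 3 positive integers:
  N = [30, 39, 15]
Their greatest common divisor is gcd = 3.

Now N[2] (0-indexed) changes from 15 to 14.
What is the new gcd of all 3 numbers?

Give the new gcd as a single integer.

Numbers: [30, 39, 15], gcd = 3
Change: index 2, 15 -> 14
gcd of the OTHER numbers (without index 2): gcd([30, 39]) = 3
New gcd = gcd(g_others, new_val) = gcd(3, 14) = 1

Answer: 1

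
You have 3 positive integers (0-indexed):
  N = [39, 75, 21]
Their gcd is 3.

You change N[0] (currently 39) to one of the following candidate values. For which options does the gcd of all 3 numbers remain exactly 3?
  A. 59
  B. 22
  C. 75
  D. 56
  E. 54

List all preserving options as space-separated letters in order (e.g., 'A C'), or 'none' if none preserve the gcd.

Answer: C E

Derivation:
Old gcd = 3; gcd of others (without N[0]) = 3
New gcd for candidate v: gcd(3, v). Preserves old gcd iff gcd(3, v) = 3.
  Option A: v=59, gcd(3,59)=1 -> changes
  Option B: v=22, gcd(3,22)=1 -> changes
  Option C: v=75, gcd(3,75)=3 -> preserves
  Option D: v=56, gcd(3,56)=1 -> changes
  Option E: v=54, gcd(3,54)=3 -> preserves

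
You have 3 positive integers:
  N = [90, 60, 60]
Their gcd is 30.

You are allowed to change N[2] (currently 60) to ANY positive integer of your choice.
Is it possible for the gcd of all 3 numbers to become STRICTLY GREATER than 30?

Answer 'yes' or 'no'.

Answer: no

Derivation:
Current gcd = 30
gcd of all OTHER numbers (without N[2]=60): gcd([90, 60]) = 30
The new gcd after any change is gcd(30, new_value).
This can be at most 30.
Since 30 = old gcd 30, the gcd can only stay the same or decrease.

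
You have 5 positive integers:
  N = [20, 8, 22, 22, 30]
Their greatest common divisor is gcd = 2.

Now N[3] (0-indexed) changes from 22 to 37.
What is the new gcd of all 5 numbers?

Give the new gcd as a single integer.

Answer: 1

Derivation:
Numbers: [20, 8, 22, 22, 30], gcd = 2
Change: index 3, 22 -> 37
gcd of the OTHER numbers (without index 3): gcd([20, 8, 22, 30]) = 2
New gcd = gcd(g_others, new_val) = gcd(2, 37) = 1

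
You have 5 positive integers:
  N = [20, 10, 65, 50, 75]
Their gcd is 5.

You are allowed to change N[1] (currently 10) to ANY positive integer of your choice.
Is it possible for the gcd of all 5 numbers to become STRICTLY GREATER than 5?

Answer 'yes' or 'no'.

Current gcd = 5
gcd of all OTHER numbers (without N[1]=10): gcd([20, 65, 50, 75]) = 5
The new gcd after any change is gcd(5, new_value).
This can be at most 5.
Since 5 = old gcd 5, the gcd can only stay the same or decrease.

Answer: no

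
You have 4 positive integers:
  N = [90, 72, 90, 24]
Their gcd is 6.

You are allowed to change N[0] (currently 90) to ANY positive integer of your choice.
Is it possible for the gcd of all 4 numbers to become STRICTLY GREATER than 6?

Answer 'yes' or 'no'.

Current gcd = 6
gcd of all OTHER numbers (without N[0]=90): gcd([72, 90, 24]) = 6
The new gcd after any change is gcd(6, new_value).
This can be at most 6.
Since 6 = old gcd 6, the gcd can only stay the same or decrease.

Answer: no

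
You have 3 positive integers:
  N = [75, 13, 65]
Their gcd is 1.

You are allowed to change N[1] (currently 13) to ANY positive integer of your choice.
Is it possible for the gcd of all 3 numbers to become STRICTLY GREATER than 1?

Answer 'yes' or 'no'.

Answer: yes

Derivation:
Current gcd = 1
gcd of all OTHER numbers (without N[1]=13): gcd([75, 65]) = 5
The new gcd after any change is gcd(5, new_value).
This can be at most 5.
Since 5 > old gcd 1, the gcd CAN increase (e.g., set N[1] = 5).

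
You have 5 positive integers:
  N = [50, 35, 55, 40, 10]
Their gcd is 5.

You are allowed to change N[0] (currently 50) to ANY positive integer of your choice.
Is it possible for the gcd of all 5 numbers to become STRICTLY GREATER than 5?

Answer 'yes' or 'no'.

Current gcd = 5
gcd of all OTHER numbers (without N[0]=50): gcd([35, 55, 40, 10]) = 5
The new gcd after any change is gcd(5, new_value).
This can be at most 5.
Since 5 = old gcd 5, the gcd can only stay the same or decrease.

Answer: no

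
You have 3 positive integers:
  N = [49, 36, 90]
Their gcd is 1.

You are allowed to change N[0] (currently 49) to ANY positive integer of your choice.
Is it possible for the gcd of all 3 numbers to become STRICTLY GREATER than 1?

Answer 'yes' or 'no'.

Current gcd = 1
gcd of all OTHER numbers (without N[0]=49): gcd([36, 90]) = 18
The new gcd after any change is gcd(18, new_value).
This can be at most 18.
Since 18 > old gcd 1, the gcd CAN increase (e.g., set N[0] = 18).

Answer: yes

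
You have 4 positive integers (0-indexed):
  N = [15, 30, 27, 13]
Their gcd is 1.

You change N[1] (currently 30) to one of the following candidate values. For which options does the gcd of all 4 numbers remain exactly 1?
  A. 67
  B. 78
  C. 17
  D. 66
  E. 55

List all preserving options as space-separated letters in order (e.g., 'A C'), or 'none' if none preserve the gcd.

Old gcd = 1; gcd of others (without N[1]) = 1
New gcd for candidate v: gcd(1, v). Preserves old gcd iff gcd(1, v) = 1.
  Option A: v=67, gcd(1,67)=1 -> preserves
  Option B: v=78, gcd(1,78)=1 -> preserves
  Option C: v=17, gcd(1,17)=1 -> preserves
  Option D: v=66, gcd(1,66)=1 -> preserves
  Option E: v=55, gcd(1,55)=1 -> preserves

Answer: A B C D E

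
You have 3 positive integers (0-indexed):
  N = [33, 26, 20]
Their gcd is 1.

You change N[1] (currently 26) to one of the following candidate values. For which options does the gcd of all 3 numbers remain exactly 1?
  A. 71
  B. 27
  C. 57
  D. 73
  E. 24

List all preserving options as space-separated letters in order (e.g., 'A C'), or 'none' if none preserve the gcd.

Old gcd = 1; gcd of others (without N[1]) = 1
New gcd for candidate v: gcd(1, v). Preserves old gcd iff gcd(1, v) = 1.
  Option A: v=71, gcd(1,71)=1 -> preserves
  Option B: v=27, gcd(1,27)=1 -> preserves
  Option C: v=57, gcd(1,57)=1 -> preserves
  Option D: v=73, gcd(1,73)=1 -> preserves
  Option E: v=24, gcd(1,24)=1 -> preserves

Answer: A B C D E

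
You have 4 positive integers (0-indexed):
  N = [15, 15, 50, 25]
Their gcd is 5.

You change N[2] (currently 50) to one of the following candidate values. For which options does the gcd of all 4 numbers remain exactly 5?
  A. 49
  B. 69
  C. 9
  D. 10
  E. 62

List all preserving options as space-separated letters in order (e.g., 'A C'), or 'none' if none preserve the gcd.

Answer: D

Derivation:
Old gcd = 5; gcd of others (without N[2]) = 5
New gcd for candidate v: gcd(5, v). Preserves old gcd iff gcd(5, v) = 5.
  Option A: v=49, gcd(5,49)=1 -> changes
  Option B: v=69, gcd(5,69)=1 -> changes
  Option C: v=9, gcd(5,9)=1 -> changes
  Option D: v=10, gcd(5,10)=5 -> preserves
  Option E: v=62, gcd(5,62)=1 -> changes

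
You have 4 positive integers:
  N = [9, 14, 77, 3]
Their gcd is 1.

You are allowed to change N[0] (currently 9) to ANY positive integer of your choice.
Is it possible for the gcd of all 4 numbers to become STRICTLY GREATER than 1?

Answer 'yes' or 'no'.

Current gcd = 1
gcd of all OTHER numbers (without N[0]=9): gcd([14, 77, 3]) = 1
The new gcd after any change is gcd(1, new_value).
This can be at most 1.
Since 1 = old gcd 1, the gcd can only stay the same or decrease.

Answer: no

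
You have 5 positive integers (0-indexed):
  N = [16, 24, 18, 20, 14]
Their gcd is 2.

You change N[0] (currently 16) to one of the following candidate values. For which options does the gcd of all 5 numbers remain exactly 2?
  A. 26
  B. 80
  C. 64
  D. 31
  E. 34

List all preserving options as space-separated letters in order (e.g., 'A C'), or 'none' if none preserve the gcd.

Answer: A B C E

Derivation:
Old gcd = 2; gcd of others (without N[0]) = 2
New gcd for candidate v: gcd(2, v). Preserves old gcd iff gcd(2, v) = 2.
  Option A: v=26, gcd(2,26)=2 -> preserves
  Option B: v=80, gcd(2,80)=2 -> preserves
  Option C: v=64, gcd(2,64)=2 -> preserves
  Option D: v=31, gcd(2,31)=1 -> changes
  Option E: v=34, gcd(2,34)=2 -> preserves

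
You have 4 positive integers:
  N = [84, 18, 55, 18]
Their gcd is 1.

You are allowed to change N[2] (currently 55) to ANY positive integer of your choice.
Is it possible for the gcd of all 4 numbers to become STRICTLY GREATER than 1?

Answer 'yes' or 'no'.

Current gcd = 1
gcd of all OTHER numbers (without N[2]=55): gcd([84, 18, 18]) = 6
The new gcd after any change is gcd(6, new_value).
This can be at most 6.
Since 6 > old gcd 1, the gcd CAN increase (e.g., set N[2] = 6).

Answer: yes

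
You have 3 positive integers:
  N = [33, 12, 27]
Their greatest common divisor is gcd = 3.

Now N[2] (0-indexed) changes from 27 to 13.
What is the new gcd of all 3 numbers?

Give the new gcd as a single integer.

Numbers: [33, 12, 27], gcd = 3
Change: index 2, 27 -> 13
gcd of the OTHER numbers (without index 2): gcd([33, 12]) = 3
New gcd = gcd(g_others, new_val) = gcd(3, 13) = 1

Answer: 1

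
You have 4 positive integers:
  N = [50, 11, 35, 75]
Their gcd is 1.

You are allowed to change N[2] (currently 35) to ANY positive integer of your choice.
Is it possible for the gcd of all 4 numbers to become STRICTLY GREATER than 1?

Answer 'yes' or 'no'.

Current gcd = 1
gcd of all OTHER numbers (without N[2]=35): gcd([50, 11, 75]) = 1
The new gcd after any change is gcd(1, new_value).
This can be at most 1.
Since 1 = old gcd 1, the gcd can only stay the same or decrease.

Answer: no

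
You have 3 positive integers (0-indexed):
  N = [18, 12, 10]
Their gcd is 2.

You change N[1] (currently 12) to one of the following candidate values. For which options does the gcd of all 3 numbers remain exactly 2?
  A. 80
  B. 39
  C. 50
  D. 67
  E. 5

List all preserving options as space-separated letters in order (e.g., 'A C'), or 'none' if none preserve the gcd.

Old gcd = 2; gcd of others (without N[1]) = 2
New gcd for candidate v: gcd(2, v). Preserves old gcd iff gcd(2, v) = 2.
  Option A: v=80, gcd(2,80)=2 -> preserves
  Option B: v=39, gcd(2,39)=1 -> changes
  Option C: v=50, gcd(2,50)=2 -> preserves
  Option D: v=67, gcd(2,67)=1 -> changes
  Option E: v=5, gcd(2,5)=1 -> changes

Answer: A C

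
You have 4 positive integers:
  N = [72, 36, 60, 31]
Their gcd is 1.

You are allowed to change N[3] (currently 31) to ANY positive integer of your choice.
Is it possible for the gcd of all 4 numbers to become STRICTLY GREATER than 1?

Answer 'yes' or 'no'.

Current gcd = 1
gcd of all OTHER numbers (without N[3]=31): gcd([72, 36, 60]) = 12
The new gcd after any change is gcd(12, new_value).
This can be at most 12.
Since 12 > old gcd 1, the gcd CAN increase (e.g., set N[3] = 12).

Answer: yes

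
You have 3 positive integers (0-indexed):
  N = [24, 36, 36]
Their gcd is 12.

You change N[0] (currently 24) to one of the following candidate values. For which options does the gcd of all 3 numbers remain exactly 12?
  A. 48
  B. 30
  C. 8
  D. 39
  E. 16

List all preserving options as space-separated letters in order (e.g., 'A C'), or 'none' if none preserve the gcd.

Answer: A

Derivation:
Old gcd = 12; gcd of others (without N[0]) = 36
New gcd for candidate v: gcd(36, v). Preserves old gcd iff gcd(36, v) = 12.
  Option A: v=48, gcd(36,48)=12 -> preserves
  Option B: v=30, gcd(36,30)=6 -> changes
  Option C: v=8, gcd(36,8)=4 -> changes
  Option D: v=39, gcd(36,39)=3 -> changes
  Option E: v=16, gcd(36,16)=4 -> changes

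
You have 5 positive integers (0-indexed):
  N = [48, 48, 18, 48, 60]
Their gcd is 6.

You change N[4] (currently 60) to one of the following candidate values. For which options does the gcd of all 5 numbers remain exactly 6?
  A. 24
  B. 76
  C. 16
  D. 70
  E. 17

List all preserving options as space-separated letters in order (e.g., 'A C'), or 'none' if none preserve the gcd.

Answer: A

Derivation:
Old gcd = 6; gcd of others (without N[4]) = 6
New gcd for candidate v: gcd(6, v). Preserves old gcd iff gcd(6, v) = 6.
  Option A: v=24, gcd(6,24)=6 -> preserves
  Option B: v=76, gcd(6,76)=2 -> changes
  Option C: v=16, gcd(6,16)=2 -> changes
  Option D: v=70, gcd(6,70)=2 -> changes
  Option E: v=17, gcd(6,17)=1 -> changes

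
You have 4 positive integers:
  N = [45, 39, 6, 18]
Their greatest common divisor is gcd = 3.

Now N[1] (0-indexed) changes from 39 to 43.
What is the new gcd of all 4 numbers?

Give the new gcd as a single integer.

Answer: 1

Derivation:
Numbers: [45, 39, 6, 18], gcd = 3
Change: index 1, 39 -> 43
gcd of the OTHER numbers (without index 1): gcd([45, 6, 18]) = 3
New gcd = gcd(g_others, new_val) = gcd(3, 43) = 1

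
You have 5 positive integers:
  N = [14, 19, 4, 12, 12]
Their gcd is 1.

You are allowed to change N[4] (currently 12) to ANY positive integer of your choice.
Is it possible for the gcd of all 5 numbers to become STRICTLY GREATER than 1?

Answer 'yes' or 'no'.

Current gcd = 1
gcd of all OTHER numbers (without N[4]=12): gcd([14, 19, 4, 12]) = 1
The new gcd after any change is gcd(1, new_value).
This can be at most 1.
Since 1 = old gcd 1, the gcd can only stay the same or decrease.

Answer: no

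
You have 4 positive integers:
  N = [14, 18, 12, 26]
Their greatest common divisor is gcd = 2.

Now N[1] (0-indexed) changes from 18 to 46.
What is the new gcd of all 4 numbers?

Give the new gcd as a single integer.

Numbers: [14, 18, 12, 26], gcd = 2
Change: index 1, 18 -> 46
gcd of the OTHER numbers (without index 1): gcd([14, 12, 26]) = 2
New gcd = gcd(g_others, new_val) = gcd(2, 46) = 2

Answer: 2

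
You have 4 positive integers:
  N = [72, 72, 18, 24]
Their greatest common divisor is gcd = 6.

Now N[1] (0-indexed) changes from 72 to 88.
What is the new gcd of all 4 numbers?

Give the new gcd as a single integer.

Answer: 2

Derivation:
Numbers: [72, 72, 18, 24], gcd = 6
Change: index 1, 72 -> 88
gcd of the OTHER numbers (without index 1): gcd([72, 18, 24]) = 6
New gcd = gcd(g_others, new_val) = gcd(6, 88) = 2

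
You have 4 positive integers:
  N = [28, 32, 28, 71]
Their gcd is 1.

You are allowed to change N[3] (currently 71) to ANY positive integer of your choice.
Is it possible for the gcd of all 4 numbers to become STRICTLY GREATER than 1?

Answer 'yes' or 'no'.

Current gcd = 1
gcd of all OTHER numbers (without N[3]=71): gcd([28, 32, 28]) = 4
The new gcd after any change is gcd(4, new_value).
This can be at most 4.
Since 4 > old gcd 1, the gcd CAN increase (e.g., set N[3] = 4).

Answer: yes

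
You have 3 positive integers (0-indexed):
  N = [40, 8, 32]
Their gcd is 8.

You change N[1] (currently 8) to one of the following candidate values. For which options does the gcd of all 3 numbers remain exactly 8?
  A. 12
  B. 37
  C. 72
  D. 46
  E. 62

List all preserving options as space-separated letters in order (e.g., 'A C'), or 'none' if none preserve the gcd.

Old gcd = 8; gcd of others (without N[1]) = 8
New gcd for candidate v: gcd(8, v). Preserves old gcd iff gcd(8, v) = 8.
  Option A: v=12, gcd(8,12)=4 -> changes
  Option B: v=37, gcd(8,37)=1 -> changes
  Option C: v=72, gcd(8,72)=8 -> preserves
  Option D: v=46, gcd(8,46)=2 -> changes
  Option E: v=62, gcd(8,62)=2 -> changes

Answer: C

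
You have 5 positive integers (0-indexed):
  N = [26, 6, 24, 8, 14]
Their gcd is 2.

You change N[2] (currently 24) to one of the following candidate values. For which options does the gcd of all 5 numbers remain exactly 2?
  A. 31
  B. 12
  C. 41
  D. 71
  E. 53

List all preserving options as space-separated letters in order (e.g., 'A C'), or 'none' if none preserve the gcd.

Answer: B

Derivation:
Old gcd = 2; gcd of others (without N[2]) = 2
New gcd for candidate v: gcd(2, v). Preserves old gcd iff gcd(2, v) = 2.
  Option A: v=31, gcd(2,31)=1 -> changes
  Option B: v=12, gcd(2,12)=2 -> preserves
  Option C: v=41, gcd(2,41)=1 -> changes
  Option D: v=71, gcd(2,71)=1 -> changes
  Option E: v=53, gcd(2,53)=1 -> changes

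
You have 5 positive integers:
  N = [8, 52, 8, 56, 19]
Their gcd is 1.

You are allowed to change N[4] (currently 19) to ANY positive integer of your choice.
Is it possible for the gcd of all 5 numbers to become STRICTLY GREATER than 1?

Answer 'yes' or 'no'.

Current gcd = 1
gcd of all OTHER numbers (without N[4]=19): gcd([8, 52, 8, 56]) = 4
The new gcd after any change is gcd(4, new_value).
This can be at most 4.
Since 4 > old gcd 1, the gcd CAN increase (e.g., set N[4] = 4).

Answer: yes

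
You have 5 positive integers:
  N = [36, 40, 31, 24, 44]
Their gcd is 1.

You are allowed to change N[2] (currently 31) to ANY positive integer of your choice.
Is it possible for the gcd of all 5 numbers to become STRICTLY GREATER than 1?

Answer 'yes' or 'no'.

Current gcd = 1
gcd of all OTHER numbers (without N[2]=31): gcd([36, 40, 24, 44]) = 4
The new gcd after any change is gcd(4, new_value).
This can be at most 4.
Since 4 > old gcd 1, the gcd CAN increase (e.g., set N[2] = 4).

Answer: yes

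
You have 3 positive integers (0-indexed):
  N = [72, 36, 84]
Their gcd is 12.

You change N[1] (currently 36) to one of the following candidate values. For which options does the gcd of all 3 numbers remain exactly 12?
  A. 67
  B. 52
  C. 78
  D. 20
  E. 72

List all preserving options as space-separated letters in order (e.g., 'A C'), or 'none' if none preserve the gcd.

Old gcd = 12; gcd of others (without N[1]) = 12
New gcd for candidate v: gcd(12, v). Preserves old gcd iff gcd(12, v) = 12.
  Option A: v=67, gcd(12,67)=1 -> changes
  Option B: v=52, gcd(12,52)=4 -> changes
  Option C: v=78, gcd(12,78)=6 -> changes
  Option D: v=20, gcd(12,20)=4 -> changes
  Option E: v=72, gcd(12,72)=12 -> preserves

Answer: E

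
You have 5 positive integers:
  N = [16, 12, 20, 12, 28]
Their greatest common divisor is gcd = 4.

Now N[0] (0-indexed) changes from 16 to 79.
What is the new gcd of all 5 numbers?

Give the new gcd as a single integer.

Numbers: [16, 12, 20, 12, 28], gcd = 4
Change: index 0, 16 -> 79
gcd of the OTHER numbers (without index 0): gcd([12, 20, 12, 28]) = 4
New gcd = gcd(g_others, new_val) = gcd(4, 79) = 1

Answer: 1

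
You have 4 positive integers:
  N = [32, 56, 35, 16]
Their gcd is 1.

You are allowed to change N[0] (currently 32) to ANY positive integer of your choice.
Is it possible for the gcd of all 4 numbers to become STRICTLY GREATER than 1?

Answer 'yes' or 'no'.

Current gcd = 1
gcd of all OTHER numbers (without N[0]=32): gcd([56, 35, 16]) = 1
The new gcd after any change is gcd(1, new_value).
This can be at most 1.
Since 1 = old gcd 1, the gcd can only stay the same or decrease.

Answer: no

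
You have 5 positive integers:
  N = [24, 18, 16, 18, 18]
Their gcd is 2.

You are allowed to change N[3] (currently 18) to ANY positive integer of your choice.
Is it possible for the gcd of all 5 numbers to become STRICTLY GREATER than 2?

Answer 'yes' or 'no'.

Answer: no

Derivation:
Current gcd = 2
gcd of all OTHER numbers (without N[3]=18): gcd([24, 18, 16, 18]) = 2
The new gcd after any change is gcd(2, new_value).
This can be at most 2.
Since 2 = old gcd 2, the gcd can only stay the same or decrease.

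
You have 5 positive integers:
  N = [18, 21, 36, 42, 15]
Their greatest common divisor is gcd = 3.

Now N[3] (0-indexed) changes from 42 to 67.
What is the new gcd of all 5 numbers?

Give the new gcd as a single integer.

Answer: 1

Derivation:
Numbers: [18, 21, 36, 42, 15], gcd = 3
Change: index 3, 42 -> 67
gcd of the OTHER numbers (without index 3): gcd([18, 21, 36, 15]) = 3
New gcd = gcd(g_others, new_val) = gcd(3, 67) = 1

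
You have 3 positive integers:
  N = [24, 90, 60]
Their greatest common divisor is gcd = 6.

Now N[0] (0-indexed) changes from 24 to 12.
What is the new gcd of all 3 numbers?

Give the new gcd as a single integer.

Numbers: [24, 90, 60], gcd = 6
Change: index 0, 24 -> 12
gcd of the OTHER numbers (without index 0): gcd([90, 60]) = 30
New gcd = gcd(g_others, new_val) = gcd(30, 12) = 6

Answer: 6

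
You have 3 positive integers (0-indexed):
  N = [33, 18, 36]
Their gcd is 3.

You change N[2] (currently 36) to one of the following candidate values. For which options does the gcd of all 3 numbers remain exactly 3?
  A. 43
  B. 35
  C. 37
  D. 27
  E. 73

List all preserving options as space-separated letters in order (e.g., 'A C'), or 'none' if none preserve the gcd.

Answer: D

Derivation:
Old gcd = 3; gcd of others (without N[2]) = 3
New gcd for candidate v: gcd(3, v). Preserves old gcd iff gcd(3, v) = 3.
  Option A: v=43, gcd(3,43)=1 -> changes
  Option B: v=35, gcd(3,35)=1 -> changes
  Option C: v=37, gcd(3,37)=1 -> changes
  Option D: v=27, gcd(3,27)=3 -> preserves
  Option E: v=73, gcd(3,73)=1 -> changes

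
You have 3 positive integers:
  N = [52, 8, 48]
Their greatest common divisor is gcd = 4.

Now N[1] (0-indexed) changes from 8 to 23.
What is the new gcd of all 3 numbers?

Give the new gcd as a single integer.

Answer: 1

Derivation:
Numbers: [52, 8, 48], gcd = 4
Change: index 1, 8 -> 23
gcd of the OTHER numbers (without index 1): gcd([52, 48]) = 4
New gcd = gcd(g_others, new_val) = gcd(4, 23) = 1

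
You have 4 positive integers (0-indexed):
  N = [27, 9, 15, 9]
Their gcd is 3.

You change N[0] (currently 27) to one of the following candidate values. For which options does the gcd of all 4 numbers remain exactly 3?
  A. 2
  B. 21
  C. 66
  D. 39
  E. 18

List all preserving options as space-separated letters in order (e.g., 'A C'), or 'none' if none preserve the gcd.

Old gcd = 3; gcd of others (without N[0]) = 3
New gcd for candidate v: gcd(3, v). Preserves old gcd iff gcd(3, v) = 3.
  Option A: v=2, gcd(3,2)=1 -> changes
  Option B: v=21, gcd(3,21)=3 -> preserves
  Option C: v=66, gcd(3,66)=3 -> preserves
  Option D: v=39, gcd(3,39)=3 -> preserves
  Option E: v=18, gcd(3,18)=3 -> preserves

Answer: B C D E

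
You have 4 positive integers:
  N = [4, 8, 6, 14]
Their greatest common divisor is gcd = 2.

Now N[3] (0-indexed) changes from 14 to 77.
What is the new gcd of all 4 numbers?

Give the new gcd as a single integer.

Numbers: [4, 8, 6, 14], gcd = 2
Change: index 3, 14 -> 77
gcd of the OTHER numbers (without index 3): gcd([4, 8, 6]) = 2
New gcd = gcd(g_others, new_val) = gcd(2, 77) = 1

Answer: 1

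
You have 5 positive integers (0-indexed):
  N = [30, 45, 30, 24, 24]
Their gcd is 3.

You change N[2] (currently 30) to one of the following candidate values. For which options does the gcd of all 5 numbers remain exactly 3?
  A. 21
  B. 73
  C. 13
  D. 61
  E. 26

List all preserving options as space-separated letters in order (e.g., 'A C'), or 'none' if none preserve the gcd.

Answer: A

Derivation:
Old gcd = 3; gcd of others (without N[2]) = 3
New gcd for candidate v: gcd(3, v). Preserves old gcd iff gcd(3, v) = 3.
  Option A: v=21, gcd(3,21)=3 -> preserves
  Option B: v=73, gcd(3,73)=1 -> changes
  Option C: v=13, gcd(3,13)=1 -> changes
  Option D: v=61, gcd(3,61)=1 -> changes
  Option E: v=26, gcd(3,26)=1 -> changes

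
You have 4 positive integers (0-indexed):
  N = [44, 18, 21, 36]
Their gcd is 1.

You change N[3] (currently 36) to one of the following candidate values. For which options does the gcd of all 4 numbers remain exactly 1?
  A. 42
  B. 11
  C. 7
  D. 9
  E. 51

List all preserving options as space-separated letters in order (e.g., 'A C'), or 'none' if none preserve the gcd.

Answer: A B C D E

Derivation:
Old gcd = 1; gcd of others (without N[3]) = 1
New gcd for candidate v: gcd(1, v). Preserves old gcd iff gcd(1, v) = 1.
  Option A: v=42, gcd(1,42)=1 -> preserves
  Option B: v=11, gcd(1,11)=1 -> preserves
  Option C: v=7, gcd(1,7)=1 -> preserves
  Option D: v=9, gcd(1,9)=1 -> preserves
  Option E: v=51, gcd(1,51)=1 -> preserves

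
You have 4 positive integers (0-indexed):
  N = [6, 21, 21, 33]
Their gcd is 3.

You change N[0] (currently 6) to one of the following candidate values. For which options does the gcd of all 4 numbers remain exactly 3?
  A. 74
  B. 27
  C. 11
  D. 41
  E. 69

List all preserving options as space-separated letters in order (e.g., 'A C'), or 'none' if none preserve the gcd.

Old gcd = 3; gcd of others (without N[0]) = 3
New gcd for candidate v: gcd(3, v). Preserves old gcd iff gcd(3, v) = 3.
  Option A: v=74, gcd(3,74)=1 -> changes
  Option B: v=27, gcd(3,27)=3 -> preserves
  Option C: v=11, gcd(3,11)=1 -> changes
  Option D: v=41, gcd(3,41)=1 -> changes
  Option E: v=69, gcd(3,69)=3 -> preserves

Answer: B E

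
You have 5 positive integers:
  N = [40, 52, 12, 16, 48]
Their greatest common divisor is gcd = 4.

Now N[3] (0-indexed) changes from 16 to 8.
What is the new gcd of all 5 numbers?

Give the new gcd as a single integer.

Numbers: [40, 52, 12, 16, 48], gcd = 4
Change: index 3, 16 -> 8
gcd of the OTHER numbers (without index 3): gcd([40, 52, 12, 48]) = 4
New gcd = gcd(g_others, new_val) = gcd(4, 8) = 4

Answer: 4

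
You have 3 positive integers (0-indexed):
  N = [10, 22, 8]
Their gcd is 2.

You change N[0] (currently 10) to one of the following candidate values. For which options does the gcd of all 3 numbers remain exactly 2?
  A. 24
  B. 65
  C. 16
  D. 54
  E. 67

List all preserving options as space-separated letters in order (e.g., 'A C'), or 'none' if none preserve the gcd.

Answer: A C D

Derivation:
Old gcd = 2; gcd of others (without N[0]) = 2
New gcd for candidate v: gcd(2, v). Preserves old gcd iff gcd(2, v) = 2.
  Option A: v=24, gcd(2,24)=2 -> preserves
  Option B: v=65, gcd(2,65)=1 -> changes
  Option C: v=16, gcd(2,16)=2 -> preserves
  Option D: v=54, gcd(2,54)=2 -> preserves
  Option E: v=67, gcd(2,67)=1 -> changes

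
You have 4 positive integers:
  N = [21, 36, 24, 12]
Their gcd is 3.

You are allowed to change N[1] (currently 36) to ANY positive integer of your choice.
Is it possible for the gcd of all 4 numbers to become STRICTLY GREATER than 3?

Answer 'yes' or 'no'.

Current gcd = 3
gcd of all OTHER numbers (without N[1]=36): gcd([21, 24, 12]) = 3
The new gcd after any change is gcd(3, new_value).
This can be at most 3.
Since 3 = old gcd 3, the gcd can only stay the same or decrease.

Answer: no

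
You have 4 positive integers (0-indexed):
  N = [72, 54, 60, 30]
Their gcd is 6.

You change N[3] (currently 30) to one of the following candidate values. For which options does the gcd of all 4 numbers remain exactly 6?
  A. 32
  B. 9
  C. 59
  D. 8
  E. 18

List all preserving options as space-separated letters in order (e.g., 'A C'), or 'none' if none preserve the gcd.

Old gcd = 6; gcd of others (without N[3]) = 6
New gcd for candidate v: gcd(6, v). Preserves old gcd iff gcd(6, v) = 6.
  Option A: v=32, gcd(6,32)=2 -> changes
  Option B: v=9, gcd(6,9)=3 -> changes
  Option C: v=59, gcd(6,59)=1 -> changes
  Option D: v=8, gcd(6,8)=2 -> changes
  Option E: v=18, gcd(6,18)=6 -> preserves

Answer: E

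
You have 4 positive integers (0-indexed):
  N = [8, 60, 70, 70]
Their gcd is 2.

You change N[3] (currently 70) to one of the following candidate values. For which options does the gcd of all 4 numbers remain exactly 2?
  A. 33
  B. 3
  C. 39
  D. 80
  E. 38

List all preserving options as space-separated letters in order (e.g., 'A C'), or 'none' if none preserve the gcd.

Old gcd = 2; gcd of others (without N[3]) = 2
New gcd for candidate v: gcd(2, v). Preserves old gcd iff gcd(2, v) = 2.
  Option A: v=33, gcd(2,33)=1 -> changes
  Option B: v=3, gcd(2,3)=1 -> changes
  Option C: v=39, gcd(2,39)=1 -> changes
  Option D: v=80, gcd(2,80)=2 -> preserves
  Option E: v=38, gcd(2,38)=2 -> preserves

Answer: D E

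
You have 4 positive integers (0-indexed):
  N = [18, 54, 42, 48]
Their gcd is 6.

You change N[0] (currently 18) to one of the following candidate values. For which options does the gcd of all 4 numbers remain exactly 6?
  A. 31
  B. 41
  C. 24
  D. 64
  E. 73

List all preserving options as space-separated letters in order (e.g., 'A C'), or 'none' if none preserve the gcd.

Answer: C

Derivation:
Old gcd = 6; gcd of others (without N[0]) = 6
New gcd for candidate v: gcd(6, v). Preserves old gcd iff gcd(6, v) = 6.
  Option A: v=31, gcd(6,31)=1 -> changes
  Option B: v=41, gcd(6,41)=1 -> changes
  Option C: v=24, gcd(6,24)=6 -> preserves
  Option D: v=64, gcd(6,64)=2 -> changes
  Option E: v=73, gcd(6,73)=1 -> changes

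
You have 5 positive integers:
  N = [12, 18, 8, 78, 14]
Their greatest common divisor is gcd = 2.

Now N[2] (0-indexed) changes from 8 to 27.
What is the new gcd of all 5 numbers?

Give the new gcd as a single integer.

Numbers: [12, 18, 8, 78, 14], gcd = 2
Change: index 2, 8 -> 27
gcd of the OTHER numbers (without index 2): gcd([12, 18, 78, 14]) = 2
New gcd = gcd(g_others, new_val) = gcd(2, 27) = 1

Answer: 1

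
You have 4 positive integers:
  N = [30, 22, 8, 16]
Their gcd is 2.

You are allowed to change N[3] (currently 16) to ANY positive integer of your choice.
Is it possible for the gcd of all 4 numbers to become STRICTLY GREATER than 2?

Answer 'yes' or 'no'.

Current gcd = 2
gcd of all OTHER numbers (without N[3]=16): gcd([30, 22, 8]) = 2
The new gcd after any change is gcd(2, new_value).
This can be at most 2.
Since 2 = old gcd 2, the gcd can only stay the same or decrease.

Answer: no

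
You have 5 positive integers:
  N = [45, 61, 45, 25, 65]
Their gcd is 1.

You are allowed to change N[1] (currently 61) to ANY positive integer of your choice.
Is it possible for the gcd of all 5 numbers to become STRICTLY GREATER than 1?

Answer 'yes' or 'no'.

Current gcd = 1
gcd of all OTHER numbers (without N[1]=61): gcd([45, 45, 25, 65]) = 5
The new gcd after any change is gcd(5, new_value).
This can be at most 5.
Since 5 > old gcd 1, the gcd CAN increase (e.g., set N[1] = 5).

Answer: yes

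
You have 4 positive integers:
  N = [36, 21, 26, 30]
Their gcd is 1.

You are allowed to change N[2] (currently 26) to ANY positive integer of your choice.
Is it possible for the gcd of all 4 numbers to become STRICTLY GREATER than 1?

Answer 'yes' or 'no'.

Current gcd = 1
gcd of all OTHER numbers (without N[2]=26): gcd([36, 21, 30]) = 3
The new gcd after any change is gcd(3, new_value).
This can be at most 3.
Since 3 > old gcd 1, the gcd CAN increase (e.g., set N[2] = 3).

Answer: yes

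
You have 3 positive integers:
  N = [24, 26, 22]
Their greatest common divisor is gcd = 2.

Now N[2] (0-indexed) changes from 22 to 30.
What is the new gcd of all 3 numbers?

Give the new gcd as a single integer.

Answer: 2

Derivation:
Numbers: [24, 26, 22], gcd = 2
Change: index 2, 22 -> 30
gcd of the OTHER numbers (without index 2): gcd([24, 26]) = 2
New gcd = gcd(g_others, new_val) = gcd(2, 30) = 2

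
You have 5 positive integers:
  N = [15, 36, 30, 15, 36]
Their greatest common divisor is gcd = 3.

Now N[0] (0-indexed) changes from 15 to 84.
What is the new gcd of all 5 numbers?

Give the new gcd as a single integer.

Answer: 3

Derivation:
Numbers: [15, 36, 30, 15, 36], gcd = 3
Change: index 0, 15 -> 84
gcd of the OTHER numbers (without index 0): gcd([36, 30, 15, 36]) = 3
New gcd = gcd(g_others, new_val) = gcd(3, 84) = 3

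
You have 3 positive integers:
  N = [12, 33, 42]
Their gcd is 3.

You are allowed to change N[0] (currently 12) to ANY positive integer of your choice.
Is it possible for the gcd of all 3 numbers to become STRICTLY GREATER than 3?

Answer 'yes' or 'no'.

Answer: no

Derivation:
Current gcd = 3
gcd of all OTHER numbers (without N[0]=12): gcd([33, 42]) = 3
The new gcd after any change is gcd(3, new_value).
This can be at most 3.
Since 3 = old gcd 3, the gcd can only stay the same or decrease.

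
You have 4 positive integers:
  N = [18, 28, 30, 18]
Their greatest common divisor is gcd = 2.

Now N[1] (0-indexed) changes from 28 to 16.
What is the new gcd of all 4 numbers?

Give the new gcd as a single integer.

Numbers: [18, 28, 30, 18], gcd = 2
Change: index 1, 28 -> 16
gcd of the OTHER numbers (without index 1): gcd([18, 30, 18]) = 6
New gcd = gcd(g_others, new_val) = gcd(6, 16) = 2

Answer: 2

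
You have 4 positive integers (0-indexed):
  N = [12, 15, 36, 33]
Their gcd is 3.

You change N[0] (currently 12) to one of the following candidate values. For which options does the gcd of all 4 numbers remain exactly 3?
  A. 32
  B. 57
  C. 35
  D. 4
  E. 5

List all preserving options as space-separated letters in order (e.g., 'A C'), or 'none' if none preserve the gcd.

Old gcd = 3; gcd of others (without N[0]) = 3
New gcd for candidate v: gcd(3, v). Preserves old gcd iff gcd(3, v) = 3.
  Option A: v=32, gcd(3,32)=1 -> changes
  Option B: v=57, gcd(3,57)=3 -> preserves
  Option C: v=35, gcd(3,35)=1 -> changes
  Option D: v=4, gcd(3,4)=1 -> changes
  Option E: v=5, gcd(3,5)=1 -> changes

Answer: B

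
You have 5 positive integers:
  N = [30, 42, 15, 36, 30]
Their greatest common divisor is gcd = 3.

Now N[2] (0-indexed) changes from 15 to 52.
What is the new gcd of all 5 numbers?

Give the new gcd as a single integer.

Answer: 2

Derivation:
Numbers: [30, 42, 15, 36, 30], gcd = 3
Change: index 2, 15 -> 52
gcd of the OTHER numbers (without index 2): gcd([30, 42, 36, 30]) = 6
New gcd = gcd(g_others, new_val) = gcd(6, 52) = 2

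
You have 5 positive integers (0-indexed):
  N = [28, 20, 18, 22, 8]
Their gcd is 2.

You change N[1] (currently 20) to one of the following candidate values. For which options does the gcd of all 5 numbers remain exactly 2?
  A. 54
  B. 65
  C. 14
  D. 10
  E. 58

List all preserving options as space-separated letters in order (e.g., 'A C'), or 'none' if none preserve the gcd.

Answer: A C D E

Derivation:
Old gcd = 2; gcd of others (without N[1]) = 2
New gcd for candidate v: gcd(2, v). Preserves old gcd iff gcd(2, v) = 2.
  Option A: v=54, gcd(2,54)=2 -> preserves
  Option B: v=65, gcd(2,65)=1 -> changes
  Option C: v=14, gcd(2,14)=2 -> preserves
  Option D: v=10, gcd(2,10)=2 -> preserves
  Option E: v=58, gcd(2,58)=2 -> preserves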